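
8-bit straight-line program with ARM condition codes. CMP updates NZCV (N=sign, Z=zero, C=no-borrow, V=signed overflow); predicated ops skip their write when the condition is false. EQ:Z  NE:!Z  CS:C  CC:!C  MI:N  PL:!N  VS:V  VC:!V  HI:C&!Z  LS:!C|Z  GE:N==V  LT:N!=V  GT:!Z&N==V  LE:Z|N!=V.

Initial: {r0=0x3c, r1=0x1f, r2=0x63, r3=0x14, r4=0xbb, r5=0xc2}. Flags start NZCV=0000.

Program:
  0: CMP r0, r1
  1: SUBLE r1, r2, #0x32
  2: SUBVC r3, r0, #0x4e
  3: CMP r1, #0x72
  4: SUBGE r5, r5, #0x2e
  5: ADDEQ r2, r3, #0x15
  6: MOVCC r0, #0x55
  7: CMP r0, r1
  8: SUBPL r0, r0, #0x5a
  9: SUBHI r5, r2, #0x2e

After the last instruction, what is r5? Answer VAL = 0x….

0: ✓ CMP  NZCV=0010
1: · SUBLE
2: ✓ SUBVC  r3←0xee
3: ✓ CMP  NZCV=1000
4: · SUBGE
5: · ADDEQ
6: ✓ MOVCC  r0←0x55
7: ✓ CMP  NZCV=0010
8: ✓ SUBPL  r0←0xfb
9: ✓ SUBHI  r5←0x35

VAL = 0x35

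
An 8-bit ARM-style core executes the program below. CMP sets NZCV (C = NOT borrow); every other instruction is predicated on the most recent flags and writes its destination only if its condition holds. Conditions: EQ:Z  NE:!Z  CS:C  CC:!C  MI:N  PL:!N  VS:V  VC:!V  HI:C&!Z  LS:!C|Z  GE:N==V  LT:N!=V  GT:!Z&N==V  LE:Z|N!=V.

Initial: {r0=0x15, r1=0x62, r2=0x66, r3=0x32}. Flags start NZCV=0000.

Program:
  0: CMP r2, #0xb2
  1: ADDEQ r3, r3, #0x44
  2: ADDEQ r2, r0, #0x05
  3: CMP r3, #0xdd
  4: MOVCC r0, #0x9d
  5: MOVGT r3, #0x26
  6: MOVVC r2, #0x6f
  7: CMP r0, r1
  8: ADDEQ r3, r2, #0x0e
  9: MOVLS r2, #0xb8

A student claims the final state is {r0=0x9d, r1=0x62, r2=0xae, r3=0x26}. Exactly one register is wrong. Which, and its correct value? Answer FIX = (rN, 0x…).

FIX = (r2, 0x6f)

[0] flags=1001 → (cmp)
[1] flags=1001 EQ?F → skip
[2] flags=1001 EQ?F → skip
[3] flags=0000 → (cmp)
[4] flags=0000 CC?T → r0=0x9d
[5] flags=0000 GT?T → r3=0x26
[6] flags=0000 VC?T → r2=0x6f
[7] flags=0011 → (cmp)
[8] flags=0011 EQ?F → skip
[9] flags=0011 LS?F → skip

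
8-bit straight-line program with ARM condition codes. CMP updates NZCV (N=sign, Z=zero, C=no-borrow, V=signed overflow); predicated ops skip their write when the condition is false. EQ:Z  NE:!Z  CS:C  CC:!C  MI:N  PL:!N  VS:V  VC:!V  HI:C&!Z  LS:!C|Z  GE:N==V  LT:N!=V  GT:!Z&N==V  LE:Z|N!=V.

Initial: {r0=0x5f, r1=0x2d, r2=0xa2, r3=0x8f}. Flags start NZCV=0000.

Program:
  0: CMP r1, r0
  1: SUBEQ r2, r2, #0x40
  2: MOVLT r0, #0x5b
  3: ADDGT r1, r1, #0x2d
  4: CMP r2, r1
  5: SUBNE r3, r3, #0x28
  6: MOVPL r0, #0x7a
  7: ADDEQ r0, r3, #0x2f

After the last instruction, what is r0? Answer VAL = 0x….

VAL = 0x7a

0: ✓ CMP  NZCV=1000
1: · SUBEQ
2: ✓ MOVLT  r0←0x5b
3: · ADDGT
4: ✓ CMP  NZCV=0011
5: ✓ SUBNE  r3←0x67
6: ✓ MOVPL  r0←0x7a
7: · ADDEQ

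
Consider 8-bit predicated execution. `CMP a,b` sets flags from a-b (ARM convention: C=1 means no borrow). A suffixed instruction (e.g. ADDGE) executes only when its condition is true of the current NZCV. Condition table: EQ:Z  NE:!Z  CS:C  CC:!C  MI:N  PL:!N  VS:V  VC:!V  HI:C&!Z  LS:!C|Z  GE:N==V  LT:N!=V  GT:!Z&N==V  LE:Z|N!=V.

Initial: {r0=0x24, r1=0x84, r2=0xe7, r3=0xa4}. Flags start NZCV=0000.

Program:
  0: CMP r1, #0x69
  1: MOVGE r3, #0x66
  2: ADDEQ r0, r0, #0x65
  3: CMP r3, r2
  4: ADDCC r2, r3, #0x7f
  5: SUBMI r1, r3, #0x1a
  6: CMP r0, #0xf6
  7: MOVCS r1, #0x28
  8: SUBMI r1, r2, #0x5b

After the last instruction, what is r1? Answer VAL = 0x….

VAL = 0x8a

[0] flags=0011 → (cmp)
[1] flags=0011 GE?F → skip
[2] flags=0011 EQ?F → skip
[3] flags=1000 → (cmp)
[4] flags=1000 CC?T → r2=0x23
[5] flags=1000 MI?T → r1=0x8a
[6] flags=0000 → (cmp)
[7] flags=0000 CS?F → skip
[8] flags=0000 MI?F → skip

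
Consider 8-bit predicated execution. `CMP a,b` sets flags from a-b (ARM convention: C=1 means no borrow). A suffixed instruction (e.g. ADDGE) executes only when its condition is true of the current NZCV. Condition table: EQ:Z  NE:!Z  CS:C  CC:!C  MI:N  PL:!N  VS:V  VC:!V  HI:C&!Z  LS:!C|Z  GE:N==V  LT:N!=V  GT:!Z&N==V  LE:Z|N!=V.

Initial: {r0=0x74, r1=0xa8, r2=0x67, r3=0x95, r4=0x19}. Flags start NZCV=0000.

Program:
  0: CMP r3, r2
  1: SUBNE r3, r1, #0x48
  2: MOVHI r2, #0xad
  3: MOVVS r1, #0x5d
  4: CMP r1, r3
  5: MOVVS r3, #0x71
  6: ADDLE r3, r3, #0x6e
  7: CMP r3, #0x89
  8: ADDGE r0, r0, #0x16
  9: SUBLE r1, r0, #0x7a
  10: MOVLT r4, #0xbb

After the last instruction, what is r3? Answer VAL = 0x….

VAL = 0xce

[0] flags=0011 → (cmp)
[1] flags=0011 NE?T → r3=0x60
[2] flags=0011 HI?T → r2=0xad
[3] flags=0011 VS?T → r1=0x5d
[4] flags=1000 → (cmp)
[5] flags=1000 VS?F → skip
[6] flags=1000 LE?T → r3=0xce
[7] flags=0010 → (cmp)
[8] flags=0010 GE?T → r0=0x8a
[9] flags=0010 LE?F → skip
[10] flags=0010 LT?F → skip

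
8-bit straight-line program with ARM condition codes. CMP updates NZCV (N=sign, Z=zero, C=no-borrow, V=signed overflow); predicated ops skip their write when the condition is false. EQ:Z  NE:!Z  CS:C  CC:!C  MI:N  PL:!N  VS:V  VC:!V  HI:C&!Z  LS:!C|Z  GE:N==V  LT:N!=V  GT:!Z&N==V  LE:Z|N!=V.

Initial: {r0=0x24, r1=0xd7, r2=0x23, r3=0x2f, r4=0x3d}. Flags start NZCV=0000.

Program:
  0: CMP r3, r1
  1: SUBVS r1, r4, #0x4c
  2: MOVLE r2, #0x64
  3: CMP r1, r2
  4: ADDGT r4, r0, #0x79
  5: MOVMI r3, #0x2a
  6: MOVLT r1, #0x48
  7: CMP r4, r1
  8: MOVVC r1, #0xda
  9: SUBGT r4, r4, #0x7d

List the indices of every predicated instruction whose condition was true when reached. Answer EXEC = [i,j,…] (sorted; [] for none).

[0] flags=0000 → (cmp)
[1] flags=0000 VS?F → skip
[2] flags=0000 LE?F → skip
[3] flags=1010 → (cmp)
[4] flags=1010 GT?F → skip
[5] flags=1010 MI?T → r3=0x2a
[6] flags=1010 LT?T → r1=0x48
[7] flags=1000 → (cmp)
[8] flags=1000 VC?T → r1=0xda
[9] flags=1000 GT?F → skip

EXEC = [5,6,8]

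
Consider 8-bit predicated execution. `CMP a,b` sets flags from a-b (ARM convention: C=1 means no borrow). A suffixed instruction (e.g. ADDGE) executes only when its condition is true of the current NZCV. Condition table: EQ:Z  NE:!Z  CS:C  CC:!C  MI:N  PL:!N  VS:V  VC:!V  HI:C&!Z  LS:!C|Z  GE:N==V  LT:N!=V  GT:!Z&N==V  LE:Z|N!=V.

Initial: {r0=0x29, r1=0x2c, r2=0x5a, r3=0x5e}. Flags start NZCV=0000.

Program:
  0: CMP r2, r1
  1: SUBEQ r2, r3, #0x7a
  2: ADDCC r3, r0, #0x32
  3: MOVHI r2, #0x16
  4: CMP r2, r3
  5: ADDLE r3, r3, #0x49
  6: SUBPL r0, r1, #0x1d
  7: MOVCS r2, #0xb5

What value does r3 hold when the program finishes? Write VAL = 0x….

0: ✓ CMP  NZCV=0010
1: · SUBEQ
2: · ADDCC
3: ✓ MOVHI  r2←0x16
4: ✓ CMP  NZCV=1000
5: ✓ ADDLE  r3←0xa7
6: · SUBPL
7: · MOVCS

VAL = 0xa7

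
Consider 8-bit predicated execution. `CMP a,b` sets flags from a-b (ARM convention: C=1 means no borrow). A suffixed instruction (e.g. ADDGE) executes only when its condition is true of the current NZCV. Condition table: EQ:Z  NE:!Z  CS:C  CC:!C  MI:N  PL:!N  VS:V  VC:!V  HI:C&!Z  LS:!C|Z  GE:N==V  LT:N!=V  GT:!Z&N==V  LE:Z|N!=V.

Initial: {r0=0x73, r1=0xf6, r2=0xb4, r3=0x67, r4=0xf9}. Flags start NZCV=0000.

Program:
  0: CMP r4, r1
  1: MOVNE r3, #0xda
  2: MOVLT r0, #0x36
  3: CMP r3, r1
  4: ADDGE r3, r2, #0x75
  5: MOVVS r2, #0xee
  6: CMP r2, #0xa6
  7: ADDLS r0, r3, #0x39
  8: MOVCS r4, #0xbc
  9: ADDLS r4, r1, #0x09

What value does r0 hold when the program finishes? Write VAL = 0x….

VAL = 0x73

0: ✓ CMP  NZCV=0010
1: ✓ MOVNE  r3←0xda
2: · MOVLT
3: ✓ CMP  NZCV=1000
4: · ADDGE
5: · MOVVS
6: ✓ CMP  NZCV=0010
7: · ADDLS
8: ✓ MOVCS  r4←0xbc
9: · ADDLS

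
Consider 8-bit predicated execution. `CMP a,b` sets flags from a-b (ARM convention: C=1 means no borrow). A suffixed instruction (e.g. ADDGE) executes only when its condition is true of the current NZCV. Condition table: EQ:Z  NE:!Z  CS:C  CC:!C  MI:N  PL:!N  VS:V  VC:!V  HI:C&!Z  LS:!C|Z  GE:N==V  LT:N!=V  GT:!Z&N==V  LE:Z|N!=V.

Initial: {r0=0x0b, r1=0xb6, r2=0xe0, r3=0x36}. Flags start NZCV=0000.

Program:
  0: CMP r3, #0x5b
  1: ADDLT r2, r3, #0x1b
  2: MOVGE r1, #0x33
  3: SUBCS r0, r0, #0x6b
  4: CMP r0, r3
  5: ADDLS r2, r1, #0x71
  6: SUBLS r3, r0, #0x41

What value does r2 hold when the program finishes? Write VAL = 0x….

0: ✓ CMP  NZCV=1000
1: ✓ ADDLT  r2←0x51
2: · MOVGE
3: · SUBCS
4: ✓ CMP  NZCV=1000
5: ✓ ADDLS  r2←0x27
6: ✓ SUBLS  r3←0xca

VAL = 0x27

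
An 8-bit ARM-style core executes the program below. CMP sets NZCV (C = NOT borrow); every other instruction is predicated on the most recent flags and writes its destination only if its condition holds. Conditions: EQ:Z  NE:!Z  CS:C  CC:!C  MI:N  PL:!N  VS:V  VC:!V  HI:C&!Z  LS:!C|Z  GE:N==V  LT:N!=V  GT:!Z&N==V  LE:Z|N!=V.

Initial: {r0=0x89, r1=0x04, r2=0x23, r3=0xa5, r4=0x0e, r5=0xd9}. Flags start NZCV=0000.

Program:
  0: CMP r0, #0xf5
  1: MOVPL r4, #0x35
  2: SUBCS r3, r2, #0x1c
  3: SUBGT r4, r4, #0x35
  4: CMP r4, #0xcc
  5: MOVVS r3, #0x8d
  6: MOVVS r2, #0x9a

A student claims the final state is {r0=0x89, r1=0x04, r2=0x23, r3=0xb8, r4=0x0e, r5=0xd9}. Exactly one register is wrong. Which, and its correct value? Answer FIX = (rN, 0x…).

FIX = (r3, 0xa5)

[0] flags=1000 → (cmp)
[1] flags=1000 PL?F → skip
[2] flags=1000 CS?F → skip
[3] flags=1000 GT?F → skip
[4] flags=0000 → (cmp)
[5] flags=0000 VS?F → skip
[6] flags=0000 VS?F → skip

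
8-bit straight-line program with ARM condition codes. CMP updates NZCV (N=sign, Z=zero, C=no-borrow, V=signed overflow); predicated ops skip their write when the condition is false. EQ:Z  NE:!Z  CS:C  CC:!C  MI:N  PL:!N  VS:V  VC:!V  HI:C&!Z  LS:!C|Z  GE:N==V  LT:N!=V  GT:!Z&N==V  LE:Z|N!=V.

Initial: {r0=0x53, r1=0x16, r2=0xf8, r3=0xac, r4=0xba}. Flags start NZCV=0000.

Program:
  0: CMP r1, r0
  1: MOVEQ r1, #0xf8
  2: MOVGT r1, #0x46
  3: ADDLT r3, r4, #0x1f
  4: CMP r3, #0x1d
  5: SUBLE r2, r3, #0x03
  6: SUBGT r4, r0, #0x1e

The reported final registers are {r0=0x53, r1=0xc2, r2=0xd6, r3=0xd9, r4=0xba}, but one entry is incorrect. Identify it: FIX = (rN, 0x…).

FIX = (r1, 0x16)

[0] flags=1000 → (cmp)
[1] flags=1000 EQ?F → skip
[2] flags=1000 GT?F → skip
[3] flags=1000 LT?T → r3=0xd9
[4] flags=1010 → (cmp)
[5] flags=1010 LE?T → r2=0xd6
[6] flags=1010 GT?F → skip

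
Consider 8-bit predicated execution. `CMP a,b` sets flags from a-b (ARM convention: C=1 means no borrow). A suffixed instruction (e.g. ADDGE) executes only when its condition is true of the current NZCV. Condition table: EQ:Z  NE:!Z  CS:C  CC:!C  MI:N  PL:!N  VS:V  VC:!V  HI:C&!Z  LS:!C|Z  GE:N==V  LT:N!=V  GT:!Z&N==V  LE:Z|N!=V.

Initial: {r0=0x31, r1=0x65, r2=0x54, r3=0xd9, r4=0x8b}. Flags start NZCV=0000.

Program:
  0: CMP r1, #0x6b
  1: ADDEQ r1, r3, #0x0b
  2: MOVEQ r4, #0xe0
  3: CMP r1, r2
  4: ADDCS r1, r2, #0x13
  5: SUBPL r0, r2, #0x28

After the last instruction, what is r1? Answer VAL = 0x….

[0] flags=1000 → (cmp)
[1] flags=1000 EQ?F → skip
[2] flags=1000 EQ?F → skip
[3] flags=0010 → (cmp)
[4] flags=0010 CS?T → r1=0x67
[5] flags=0010 PL?T → r0=0x2c

VAL = 0x67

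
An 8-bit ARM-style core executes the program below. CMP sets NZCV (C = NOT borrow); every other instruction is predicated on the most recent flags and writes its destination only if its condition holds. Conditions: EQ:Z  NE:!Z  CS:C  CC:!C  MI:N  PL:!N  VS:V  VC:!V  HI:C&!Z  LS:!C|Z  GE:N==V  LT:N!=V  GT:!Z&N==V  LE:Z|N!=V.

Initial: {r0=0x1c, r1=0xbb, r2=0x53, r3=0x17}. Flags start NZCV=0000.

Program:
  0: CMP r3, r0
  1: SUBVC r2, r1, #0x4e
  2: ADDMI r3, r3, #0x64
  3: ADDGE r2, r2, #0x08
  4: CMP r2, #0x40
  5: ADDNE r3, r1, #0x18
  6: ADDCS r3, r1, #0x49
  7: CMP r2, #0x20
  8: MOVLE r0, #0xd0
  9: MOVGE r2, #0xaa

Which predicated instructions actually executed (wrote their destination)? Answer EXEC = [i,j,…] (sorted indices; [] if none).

EXEC = [1,2,5,6,9]

[0] flags=1000 → (cmp)
[1] flags=1000 VC?T → r2=0x6d
[2] flags=1000 MI?T → r3=0x7b
[3] flags=1000 GE?F → skip
[4] flags=0010 → (cmp)
[5] flags=0010 NE?T → r3=0xd3
[6] flags=0010 CS?T → r3=0x04
[7] flags=0010 → (cmp)
[8] flags=0010 LE?F → skip
[9] flags=0010 GE?T → r2=0xaa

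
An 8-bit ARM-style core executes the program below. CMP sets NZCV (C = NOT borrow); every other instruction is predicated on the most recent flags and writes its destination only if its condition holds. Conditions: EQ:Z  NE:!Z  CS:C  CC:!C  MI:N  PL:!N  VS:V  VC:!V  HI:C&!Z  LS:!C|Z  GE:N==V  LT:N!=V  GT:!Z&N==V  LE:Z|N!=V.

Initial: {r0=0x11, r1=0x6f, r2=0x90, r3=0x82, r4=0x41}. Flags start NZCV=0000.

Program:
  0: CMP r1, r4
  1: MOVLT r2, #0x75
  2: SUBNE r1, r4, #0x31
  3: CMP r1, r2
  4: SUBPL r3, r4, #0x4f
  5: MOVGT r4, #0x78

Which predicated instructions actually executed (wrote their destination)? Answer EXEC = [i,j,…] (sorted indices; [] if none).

[0] flags=0010 → (cmp)
[1] flags=0010 LT?F → skip
[2] flags=0010 NE?T → r1=0x10
[3] flags=1001 → (cmp)
[4] flags=1001 PL?F → skip
[5] flags=1001 GT?T → r4=0x78

EXEC = [2,5]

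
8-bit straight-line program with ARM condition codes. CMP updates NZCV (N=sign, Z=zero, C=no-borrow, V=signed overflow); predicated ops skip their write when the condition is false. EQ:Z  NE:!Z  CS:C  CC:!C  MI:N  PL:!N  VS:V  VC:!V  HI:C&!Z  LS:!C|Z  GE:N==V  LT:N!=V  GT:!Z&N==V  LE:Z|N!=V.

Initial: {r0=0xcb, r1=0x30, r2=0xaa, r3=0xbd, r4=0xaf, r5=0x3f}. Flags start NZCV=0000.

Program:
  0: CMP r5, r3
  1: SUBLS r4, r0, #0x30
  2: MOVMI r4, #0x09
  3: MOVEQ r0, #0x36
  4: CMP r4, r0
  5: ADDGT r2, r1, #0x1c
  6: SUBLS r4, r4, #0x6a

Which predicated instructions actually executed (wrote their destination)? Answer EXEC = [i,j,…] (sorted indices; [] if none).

0: ✓ CMP  NZCV=1001
1: ✓ SUBLS  r4←0x9b
2: ✓ MOVMI  r4←0x09
3: · MOVEQ
4: ✓ CMP  NZCV=0000
5: ✓ ADDGT  r2←0x4c
6: ✓ SUBLS  r4←0x9f

EXEC = [1,2,5,6]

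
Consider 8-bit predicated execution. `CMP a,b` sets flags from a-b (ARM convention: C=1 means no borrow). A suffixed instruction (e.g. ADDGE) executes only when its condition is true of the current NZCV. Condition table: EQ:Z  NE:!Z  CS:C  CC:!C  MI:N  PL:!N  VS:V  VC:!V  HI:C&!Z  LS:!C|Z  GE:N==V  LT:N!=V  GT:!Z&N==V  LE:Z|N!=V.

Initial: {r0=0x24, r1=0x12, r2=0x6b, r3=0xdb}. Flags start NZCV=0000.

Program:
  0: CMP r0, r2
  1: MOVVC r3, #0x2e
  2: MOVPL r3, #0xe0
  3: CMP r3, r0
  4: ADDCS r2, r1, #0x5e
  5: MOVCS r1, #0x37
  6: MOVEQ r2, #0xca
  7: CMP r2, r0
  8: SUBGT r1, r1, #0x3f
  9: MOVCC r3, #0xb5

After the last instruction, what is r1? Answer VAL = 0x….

0: ✓ CMP  NZCV=1000
1: ✓ MOVVC  r3←0x2e
2: · MOVPL
3: ✓ CMP  NZCV=0010
4: ✓ ADDCS  r2←0x70
5: ✓ MOVCS  r1←0x37
6: · MOVEQ
7: ✓ CMP  NZCV=0010
8: ✓ SUBGT  r1←0xf8
9: · MOVCC

VAL = 0xf8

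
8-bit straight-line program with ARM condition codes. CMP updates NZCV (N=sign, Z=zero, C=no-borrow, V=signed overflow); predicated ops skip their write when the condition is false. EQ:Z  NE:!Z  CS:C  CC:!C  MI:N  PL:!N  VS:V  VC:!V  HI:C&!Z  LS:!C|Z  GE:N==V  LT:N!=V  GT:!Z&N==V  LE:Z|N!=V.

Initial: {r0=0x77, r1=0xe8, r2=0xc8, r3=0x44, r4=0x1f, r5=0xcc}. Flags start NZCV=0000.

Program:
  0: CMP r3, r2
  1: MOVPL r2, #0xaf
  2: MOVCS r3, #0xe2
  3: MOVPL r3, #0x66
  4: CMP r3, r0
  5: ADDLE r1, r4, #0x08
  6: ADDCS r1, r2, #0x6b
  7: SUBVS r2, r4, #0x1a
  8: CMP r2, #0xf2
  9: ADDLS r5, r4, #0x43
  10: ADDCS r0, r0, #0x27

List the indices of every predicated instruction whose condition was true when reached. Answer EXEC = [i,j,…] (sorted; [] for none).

EXEC = [1,3,5,9]

[0] flags=0000 → (cmp)
[1] flags=0000 PL?T → r2=0xaf
[2] flags=0000 CS?F → skip
[3] flags=0000 PL?T → r3=0x66
[4] flags=1000 → (cmp)
[5] flags=1000 LE?T → r1=0x27
[6] flags=1000 CS?F → skip
[7] flags=1000 VS?F → skip
[8] flags=1000 → (cmp)
[9] flags=1000 LS?T → r5=0x62
[10] flags=1000 CS?F → skip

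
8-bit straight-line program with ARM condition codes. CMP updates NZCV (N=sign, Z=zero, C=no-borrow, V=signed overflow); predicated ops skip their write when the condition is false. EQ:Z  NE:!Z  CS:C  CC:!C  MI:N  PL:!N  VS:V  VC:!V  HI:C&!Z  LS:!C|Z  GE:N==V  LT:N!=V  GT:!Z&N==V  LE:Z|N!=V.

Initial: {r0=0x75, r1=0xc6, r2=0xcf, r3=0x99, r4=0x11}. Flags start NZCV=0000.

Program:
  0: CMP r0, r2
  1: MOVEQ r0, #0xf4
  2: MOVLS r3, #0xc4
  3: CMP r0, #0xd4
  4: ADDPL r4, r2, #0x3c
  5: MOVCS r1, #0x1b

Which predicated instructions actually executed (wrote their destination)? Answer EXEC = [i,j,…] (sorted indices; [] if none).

[0] flags=1001 → (cmp)
[1] flags=1001 EQ?F → skip
[2] flags=1001 LS?T → r3=0xc4
[3] flags=1001 → (cmp)
[4] flags=1001 PL?F → skip
[5] flags=1001 CS?F → skip

EXEC = [2]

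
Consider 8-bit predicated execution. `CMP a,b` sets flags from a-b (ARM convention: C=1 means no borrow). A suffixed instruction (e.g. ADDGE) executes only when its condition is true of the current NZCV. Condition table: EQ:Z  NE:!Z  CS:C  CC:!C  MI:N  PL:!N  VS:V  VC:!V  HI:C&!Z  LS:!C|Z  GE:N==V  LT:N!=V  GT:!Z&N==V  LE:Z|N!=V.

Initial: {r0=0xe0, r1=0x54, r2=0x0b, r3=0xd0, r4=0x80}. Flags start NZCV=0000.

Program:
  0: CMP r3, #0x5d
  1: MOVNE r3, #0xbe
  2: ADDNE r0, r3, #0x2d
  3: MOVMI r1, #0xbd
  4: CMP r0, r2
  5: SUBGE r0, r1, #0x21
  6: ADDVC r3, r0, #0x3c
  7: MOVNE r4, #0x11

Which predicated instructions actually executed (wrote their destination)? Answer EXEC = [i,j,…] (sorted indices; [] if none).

EXEC = [1,2,6,7]

[0] flags=0011 → (cmp)
[1] flags=0011 NE?T → r3=0xbe
[2] flags=0011 NE?T → r0=0xeb
[3] flags=0011 MI?F → skip
[4] flags=1010 → (cmp)
[5] flags=1010 GE?F → skip
[6] flags=1010 VC?T → r3=0x27
[7] flags=1010 NE?T → r4=0x11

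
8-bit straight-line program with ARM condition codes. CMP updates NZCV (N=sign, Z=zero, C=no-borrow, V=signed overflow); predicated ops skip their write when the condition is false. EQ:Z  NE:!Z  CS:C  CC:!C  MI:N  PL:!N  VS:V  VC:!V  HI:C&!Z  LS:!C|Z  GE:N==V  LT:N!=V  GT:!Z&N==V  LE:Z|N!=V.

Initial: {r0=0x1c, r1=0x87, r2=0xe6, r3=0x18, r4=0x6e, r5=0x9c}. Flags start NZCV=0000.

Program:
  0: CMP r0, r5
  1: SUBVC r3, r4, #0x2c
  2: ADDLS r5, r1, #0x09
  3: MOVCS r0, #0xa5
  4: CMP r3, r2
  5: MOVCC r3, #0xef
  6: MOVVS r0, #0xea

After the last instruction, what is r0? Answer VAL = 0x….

VAL = 0x1c

[0] flags=1001 → (cmp)
[1] flags=1001 VC?F → skip
[2] flags=1001 LS?T → r5=0x90
[3] flags=1001 CS?F → skip
[4] flags=0000 → (cmp)
[5] flags=0000 CC?T → r3=0xef
[6] flags=0000 VS?F → skip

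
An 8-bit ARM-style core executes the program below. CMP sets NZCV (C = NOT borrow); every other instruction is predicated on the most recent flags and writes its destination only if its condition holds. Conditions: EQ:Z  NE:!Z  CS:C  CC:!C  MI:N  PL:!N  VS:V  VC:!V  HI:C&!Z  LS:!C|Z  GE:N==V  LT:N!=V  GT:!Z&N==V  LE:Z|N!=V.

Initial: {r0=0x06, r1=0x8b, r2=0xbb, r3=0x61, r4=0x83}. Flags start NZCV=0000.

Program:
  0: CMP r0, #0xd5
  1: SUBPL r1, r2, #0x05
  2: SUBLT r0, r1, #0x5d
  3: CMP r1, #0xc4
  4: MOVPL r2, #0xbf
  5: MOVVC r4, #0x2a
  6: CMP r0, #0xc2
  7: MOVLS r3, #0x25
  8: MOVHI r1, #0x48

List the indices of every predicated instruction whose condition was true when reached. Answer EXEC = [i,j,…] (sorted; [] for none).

[0] flags=0000 → (cmp)
[1] flags=0000 PL?T → r1=0xb6
[2] flags=0000 LT?F → skip
[3] flags=1000 → (cmp)
[4] flags=1000 PL?F → skip
[5] flags=1000 VC?T → r4=0x2a
[6] flags=0000 → (cmp)
[7] flags=0000 LS?T → r3=0x25
[8] flags=0000 HI?F → skip

EXEC = [1,5,7]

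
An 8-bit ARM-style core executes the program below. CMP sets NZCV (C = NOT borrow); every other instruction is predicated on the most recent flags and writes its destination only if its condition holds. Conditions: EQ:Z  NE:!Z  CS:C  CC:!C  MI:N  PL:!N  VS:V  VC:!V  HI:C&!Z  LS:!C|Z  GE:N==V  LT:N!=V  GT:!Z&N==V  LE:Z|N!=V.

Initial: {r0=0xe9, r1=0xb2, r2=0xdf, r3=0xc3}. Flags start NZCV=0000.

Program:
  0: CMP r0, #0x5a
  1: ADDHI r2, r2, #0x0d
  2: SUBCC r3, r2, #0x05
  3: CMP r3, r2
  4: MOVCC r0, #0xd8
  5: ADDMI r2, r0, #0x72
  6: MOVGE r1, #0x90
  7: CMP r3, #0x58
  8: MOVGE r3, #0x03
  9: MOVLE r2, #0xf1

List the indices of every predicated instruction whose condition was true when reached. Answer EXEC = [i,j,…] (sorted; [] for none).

[0] flags=1010 → (cmp)
[1] flags=1010 HI?T → r2=0xec
[2] flags=1010 CC?F → skip
[3] flags=1000 → (cmp)
[4] flags=1000 CC?T → r0=0xd8
[5] flags=1000 MI?T → r2=0x4a
[6] flags=1000 GE?F → skip
[7] flags=0011 → (cmp)
[8] flags=0011 GE?F → skip
[9] flags=0011 LE?T → r2=0xf1

EXEC = [1,4,5,9]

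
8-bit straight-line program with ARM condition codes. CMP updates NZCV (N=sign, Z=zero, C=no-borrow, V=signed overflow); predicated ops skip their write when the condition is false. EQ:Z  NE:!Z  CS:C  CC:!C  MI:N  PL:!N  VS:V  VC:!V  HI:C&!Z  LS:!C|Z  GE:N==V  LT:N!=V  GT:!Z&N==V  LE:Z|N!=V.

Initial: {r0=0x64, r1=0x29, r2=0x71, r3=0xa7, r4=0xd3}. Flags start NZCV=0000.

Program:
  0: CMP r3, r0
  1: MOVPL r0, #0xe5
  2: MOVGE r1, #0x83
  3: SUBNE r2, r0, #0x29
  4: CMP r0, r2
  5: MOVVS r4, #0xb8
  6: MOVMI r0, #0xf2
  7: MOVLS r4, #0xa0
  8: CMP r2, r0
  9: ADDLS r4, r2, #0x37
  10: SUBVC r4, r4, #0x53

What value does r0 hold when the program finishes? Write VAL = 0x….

[0] flags=0011 → (cmp)
[1] flags=0011 PL?T → r0=0xe5
[2] flags=0011 GE?F → skip
[3] flags=0011 NE?T → r2=0xbc
[4] flags=0010 → (cmp)
[5] flags=0010 VS?F → skip
[6] flags=0010 MI?F → skip
[7] flags=0010 LS?F → skip
[8] flags=1000 → (cmp)
[9] flags=1000 LS?T → r4=0xf3
[10] flags=1000 VC?T → r4=0xa0

VAL = 0xe5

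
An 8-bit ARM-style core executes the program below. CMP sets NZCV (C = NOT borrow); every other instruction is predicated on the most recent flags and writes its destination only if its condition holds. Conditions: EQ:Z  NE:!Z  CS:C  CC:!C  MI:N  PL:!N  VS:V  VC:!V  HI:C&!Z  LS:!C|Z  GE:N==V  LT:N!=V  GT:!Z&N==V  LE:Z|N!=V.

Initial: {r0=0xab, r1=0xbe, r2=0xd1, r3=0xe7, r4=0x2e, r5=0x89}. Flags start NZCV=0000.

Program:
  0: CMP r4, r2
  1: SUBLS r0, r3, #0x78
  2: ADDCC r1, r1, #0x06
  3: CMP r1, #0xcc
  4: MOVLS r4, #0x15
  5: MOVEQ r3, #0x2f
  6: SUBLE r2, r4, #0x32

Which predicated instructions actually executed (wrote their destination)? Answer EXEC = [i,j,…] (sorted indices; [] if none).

[0] flags=0000 → (cmp)
[1] flags=0000 LS?T → r0=0x6f
[2] flags=0000 CC?T → r1=0xc4
[3] flags=1000 → (cmp)
[4] flags=1000 LS?T → r4=0x15
[5] flags=1000 EQ?F → skip
[6] flags=1000 LE?T → r2=0xe3

EXEC = [1,2,4,6]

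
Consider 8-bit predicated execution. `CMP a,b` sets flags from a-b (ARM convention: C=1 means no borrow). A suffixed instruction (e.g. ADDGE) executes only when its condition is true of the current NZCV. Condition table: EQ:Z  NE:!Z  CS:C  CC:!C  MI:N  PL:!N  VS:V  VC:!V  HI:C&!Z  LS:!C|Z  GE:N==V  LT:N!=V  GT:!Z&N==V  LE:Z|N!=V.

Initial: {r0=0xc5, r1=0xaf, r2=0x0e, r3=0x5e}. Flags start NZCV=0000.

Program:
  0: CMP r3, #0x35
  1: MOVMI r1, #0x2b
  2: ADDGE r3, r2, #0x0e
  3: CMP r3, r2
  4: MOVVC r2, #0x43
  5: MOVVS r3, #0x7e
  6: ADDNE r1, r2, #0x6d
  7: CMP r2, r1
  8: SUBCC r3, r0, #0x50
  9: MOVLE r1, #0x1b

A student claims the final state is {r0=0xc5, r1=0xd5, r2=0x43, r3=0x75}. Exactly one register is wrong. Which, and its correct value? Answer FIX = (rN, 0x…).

FIX = (r1, 0xb0)

[0] flags=0010 → (cmp)
[1] flags=0010 MI?F → skip
[2] flags=0010 GE?T → r3=0x1c
[3] flags=0010 → (cmp)
[4] flags=0010 VC?T → r2=0x43
[5] flags=0010 VS?F → skip
[6] flags=0010 NE?T → r1=0xb0
[7] flags=1001 → (cmp)
[8] flags=1001 CC?T → r3=0x75
[9] flags=1001 LE?F → skip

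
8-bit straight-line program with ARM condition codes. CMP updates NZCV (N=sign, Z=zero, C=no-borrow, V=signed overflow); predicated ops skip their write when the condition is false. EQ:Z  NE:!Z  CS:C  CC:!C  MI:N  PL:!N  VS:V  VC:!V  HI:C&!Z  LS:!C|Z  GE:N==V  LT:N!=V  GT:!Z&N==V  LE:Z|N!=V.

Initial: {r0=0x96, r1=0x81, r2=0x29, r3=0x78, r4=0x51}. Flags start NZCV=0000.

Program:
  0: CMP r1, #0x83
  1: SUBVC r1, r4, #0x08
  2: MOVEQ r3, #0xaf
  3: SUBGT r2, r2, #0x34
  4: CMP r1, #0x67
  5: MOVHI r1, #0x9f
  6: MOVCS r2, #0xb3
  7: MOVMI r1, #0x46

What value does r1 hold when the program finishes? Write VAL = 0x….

VAL = 0x46

0: ✓ CMP  NZCV=1000
1: ✓ SUBVC  r1←0x49
2: · MOVEQ
3: · SUBGT
4: ✓ CMP  NZCV=1000
5: · MOVHI
6: · MOVCS
7: ✓ MOVMI  r1←0x46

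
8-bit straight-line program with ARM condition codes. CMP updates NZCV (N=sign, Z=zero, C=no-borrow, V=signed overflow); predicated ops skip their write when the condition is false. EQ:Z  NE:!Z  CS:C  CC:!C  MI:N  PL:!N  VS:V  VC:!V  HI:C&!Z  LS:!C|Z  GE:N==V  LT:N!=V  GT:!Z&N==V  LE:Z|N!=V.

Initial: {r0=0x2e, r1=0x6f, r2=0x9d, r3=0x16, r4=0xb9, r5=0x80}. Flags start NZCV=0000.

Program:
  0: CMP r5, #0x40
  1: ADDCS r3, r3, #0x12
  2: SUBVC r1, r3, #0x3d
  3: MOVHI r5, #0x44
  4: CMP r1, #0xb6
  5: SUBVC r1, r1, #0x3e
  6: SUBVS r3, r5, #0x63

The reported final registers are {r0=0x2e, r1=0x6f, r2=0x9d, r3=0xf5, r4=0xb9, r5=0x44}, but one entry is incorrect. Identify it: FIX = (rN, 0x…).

FIX = (r3, 0xe1)

[0] flags=0011 → (cmp)
[1] flags=0011 CS?T → r3=0x28
[2] flags=0011 VC?F → skip
[3] flags=0011 HI?T → r5=0x44
[4] flags=1001 → (cmp)
[5] flags=1001 VC?F → skip
[6] flags=1001 VS?T → r3=0xe1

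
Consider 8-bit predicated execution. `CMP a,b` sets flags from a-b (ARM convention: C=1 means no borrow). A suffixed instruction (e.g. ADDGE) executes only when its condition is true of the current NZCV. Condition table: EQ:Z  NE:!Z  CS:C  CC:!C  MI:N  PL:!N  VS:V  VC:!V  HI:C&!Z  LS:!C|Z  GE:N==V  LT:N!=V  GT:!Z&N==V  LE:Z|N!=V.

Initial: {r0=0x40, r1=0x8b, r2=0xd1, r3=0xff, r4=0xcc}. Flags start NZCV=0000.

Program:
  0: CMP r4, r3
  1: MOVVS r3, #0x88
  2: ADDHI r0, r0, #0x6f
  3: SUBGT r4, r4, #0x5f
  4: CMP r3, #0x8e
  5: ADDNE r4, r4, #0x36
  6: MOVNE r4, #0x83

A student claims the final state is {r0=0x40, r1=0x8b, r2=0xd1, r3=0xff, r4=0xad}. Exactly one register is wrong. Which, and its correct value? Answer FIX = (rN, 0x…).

FIX = (r4, 0x83)

[0] flags=1000 → (cmp)
[1] flags=1000 VS?F → skip
[2] flags=1000 HI?F → skip
[3] flags=1000 GT?F → skip
[4] flags=0010 → (cmp)
[5] flags=0010 NE?T → r4=0x02
[6] flags=0010 NE?T → r4=0x83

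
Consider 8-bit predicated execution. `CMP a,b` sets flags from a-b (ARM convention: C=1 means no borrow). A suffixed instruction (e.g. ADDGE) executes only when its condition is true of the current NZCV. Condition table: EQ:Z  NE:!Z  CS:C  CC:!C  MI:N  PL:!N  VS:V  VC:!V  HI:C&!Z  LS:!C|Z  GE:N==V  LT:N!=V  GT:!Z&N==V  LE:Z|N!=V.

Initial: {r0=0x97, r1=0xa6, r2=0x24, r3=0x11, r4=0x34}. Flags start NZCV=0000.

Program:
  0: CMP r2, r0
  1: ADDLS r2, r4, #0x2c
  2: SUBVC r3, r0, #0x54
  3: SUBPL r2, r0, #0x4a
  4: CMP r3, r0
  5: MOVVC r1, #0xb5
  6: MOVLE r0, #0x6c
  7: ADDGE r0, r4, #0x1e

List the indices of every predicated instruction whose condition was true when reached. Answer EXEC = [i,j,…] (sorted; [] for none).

EXEC = [1,5,7]

0: ✓ CMP  NZCV=1001
1: ✓ ADDLS  r2←0x60
2: · SUBVC
3: · SUBPL
4: ✓ CMP  NZCV=0000
5: ✓ MOVVC  r1←0xb5
6: · MOVLE
7: ✓ ADDGE  r0←0x52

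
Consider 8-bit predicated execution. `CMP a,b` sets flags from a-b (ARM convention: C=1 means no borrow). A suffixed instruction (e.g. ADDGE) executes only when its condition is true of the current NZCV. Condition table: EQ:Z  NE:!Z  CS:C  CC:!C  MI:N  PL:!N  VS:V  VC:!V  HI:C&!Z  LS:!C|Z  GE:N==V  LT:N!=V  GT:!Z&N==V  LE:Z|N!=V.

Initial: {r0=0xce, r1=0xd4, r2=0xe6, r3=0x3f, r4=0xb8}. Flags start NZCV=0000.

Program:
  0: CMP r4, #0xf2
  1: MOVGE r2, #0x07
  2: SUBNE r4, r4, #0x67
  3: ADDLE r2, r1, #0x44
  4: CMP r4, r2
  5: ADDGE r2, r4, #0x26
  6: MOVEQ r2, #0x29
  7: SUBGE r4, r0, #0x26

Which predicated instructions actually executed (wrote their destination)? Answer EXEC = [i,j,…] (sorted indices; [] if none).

EXEC = [2,3,5,7]

[0] flags=1000 → (cmp)
[1] flags=1000 GE?F → skip
[2] flags=1000 NE?T → r4=0x51
[3] flags=1000 LE?T → r2=0x18
[4] flags=0010 → (cmp)
[5] flags=0010 GE?T → r2=0x77
[6] flags=0010 EQ?F → skip
[7] flags=0010 GE?T → r4=0xa8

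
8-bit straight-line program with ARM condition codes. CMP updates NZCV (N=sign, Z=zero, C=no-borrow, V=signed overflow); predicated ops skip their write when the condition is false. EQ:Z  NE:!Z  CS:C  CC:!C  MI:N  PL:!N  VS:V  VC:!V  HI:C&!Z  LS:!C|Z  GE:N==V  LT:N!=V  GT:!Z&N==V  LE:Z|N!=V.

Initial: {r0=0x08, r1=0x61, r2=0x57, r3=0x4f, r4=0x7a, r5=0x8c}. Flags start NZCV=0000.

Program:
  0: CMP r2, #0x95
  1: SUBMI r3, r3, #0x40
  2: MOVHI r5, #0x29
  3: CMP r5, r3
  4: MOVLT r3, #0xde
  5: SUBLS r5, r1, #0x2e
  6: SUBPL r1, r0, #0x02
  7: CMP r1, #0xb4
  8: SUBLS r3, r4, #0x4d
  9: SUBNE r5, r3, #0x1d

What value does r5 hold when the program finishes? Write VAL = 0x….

VAL = 0x10

[0] flags=1001 → (cmp)
[1] flags=1001 MI?T → r3=0x0f
[2] flags=1001 HI?F → skip
[3] flags=0011 → (cmp)
[4] flags=0011 LT?T → r3=0xde
[5] flags=0011 LS?F → skip
[6] flags=0011 PL?T → r1=0x06
[7] flags=0000 → (cmp)
[8] flags=0000 LS?T → r3=0x2d
[9] flags=0000 NE?T → r5=0x10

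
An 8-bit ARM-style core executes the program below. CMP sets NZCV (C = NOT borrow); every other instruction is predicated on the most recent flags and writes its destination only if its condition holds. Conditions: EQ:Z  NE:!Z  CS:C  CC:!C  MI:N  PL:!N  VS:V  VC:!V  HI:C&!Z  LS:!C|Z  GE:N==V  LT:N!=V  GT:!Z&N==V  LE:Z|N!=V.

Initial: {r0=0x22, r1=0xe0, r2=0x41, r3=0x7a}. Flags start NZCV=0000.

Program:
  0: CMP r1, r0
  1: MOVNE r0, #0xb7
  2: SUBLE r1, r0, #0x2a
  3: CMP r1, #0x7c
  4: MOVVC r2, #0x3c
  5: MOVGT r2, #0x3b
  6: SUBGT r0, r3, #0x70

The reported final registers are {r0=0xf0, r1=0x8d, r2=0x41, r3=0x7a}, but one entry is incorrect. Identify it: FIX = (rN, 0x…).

FIX = (r0, 0xb7)

0: ✓ CMP  NZCV=1010
1: ✓ MOVNE  r0←0xb7
2: ✓ SUBLE  r1←0x8d
3: ✓ CMP  NZCV=0011
4: · MOVVC
5: · MOVGT
6: · SUBGT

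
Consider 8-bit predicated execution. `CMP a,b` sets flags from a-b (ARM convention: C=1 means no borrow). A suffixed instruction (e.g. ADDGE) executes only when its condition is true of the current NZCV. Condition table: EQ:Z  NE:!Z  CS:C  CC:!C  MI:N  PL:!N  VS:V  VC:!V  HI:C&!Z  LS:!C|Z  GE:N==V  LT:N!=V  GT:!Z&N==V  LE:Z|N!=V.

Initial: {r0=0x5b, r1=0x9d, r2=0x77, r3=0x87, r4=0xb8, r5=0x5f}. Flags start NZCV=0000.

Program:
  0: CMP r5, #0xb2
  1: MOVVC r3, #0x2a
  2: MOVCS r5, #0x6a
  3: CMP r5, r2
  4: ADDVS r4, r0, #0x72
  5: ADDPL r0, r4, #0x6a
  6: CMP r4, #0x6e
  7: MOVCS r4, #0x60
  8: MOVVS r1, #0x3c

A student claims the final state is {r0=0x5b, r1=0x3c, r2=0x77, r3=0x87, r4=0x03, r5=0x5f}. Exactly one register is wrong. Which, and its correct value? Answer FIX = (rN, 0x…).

[0] flags=1001 → (cmp)
[1] flags=1001 VC?F → skip
[2] flags=1001 CS?F → skip
[3] flags=1000 → (cmp)
[4] flags=1000 VS?F → skip
[5] flags=1000 PL?F → skip
[6] flags=0011 → (cmp)
[7] flags=0011 CS?T → r4=0x60
[8] flags=0011 VS?T → r1=0x3c

FIX = (r4, 0x60)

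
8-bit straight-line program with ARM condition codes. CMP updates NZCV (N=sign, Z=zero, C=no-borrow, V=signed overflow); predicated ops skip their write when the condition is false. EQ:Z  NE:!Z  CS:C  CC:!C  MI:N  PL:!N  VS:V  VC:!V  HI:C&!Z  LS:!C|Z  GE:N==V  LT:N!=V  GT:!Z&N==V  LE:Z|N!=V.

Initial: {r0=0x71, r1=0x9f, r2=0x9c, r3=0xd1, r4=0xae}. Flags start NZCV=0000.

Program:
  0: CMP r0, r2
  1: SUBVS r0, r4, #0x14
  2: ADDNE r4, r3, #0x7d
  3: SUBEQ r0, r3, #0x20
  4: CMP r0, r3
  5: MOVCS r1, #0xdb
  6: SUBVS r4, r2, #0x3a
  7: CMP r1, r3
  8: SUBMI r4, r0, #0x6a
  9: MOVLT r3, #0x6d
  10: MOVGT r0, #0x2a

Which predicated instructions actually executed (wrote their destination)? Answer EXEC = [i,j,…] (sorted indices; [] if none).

0: ✓ CMP  NZCV=1001
1: ✓ SUBVS  r0←0x9a
2: ✓ ADDNE  r4←0x4e
3: · SUBEQ
4: ✓ CMP  NZCV=1000
5: · MOVCS
6: · SUBVS
7: ✓ CMP  NZCV=1000
8: ✓ SUBMI  r4←0x30
9: ✓ MOVLT  r3←0x6d
10: · MOVGT

EXEC = [1,2,8,9]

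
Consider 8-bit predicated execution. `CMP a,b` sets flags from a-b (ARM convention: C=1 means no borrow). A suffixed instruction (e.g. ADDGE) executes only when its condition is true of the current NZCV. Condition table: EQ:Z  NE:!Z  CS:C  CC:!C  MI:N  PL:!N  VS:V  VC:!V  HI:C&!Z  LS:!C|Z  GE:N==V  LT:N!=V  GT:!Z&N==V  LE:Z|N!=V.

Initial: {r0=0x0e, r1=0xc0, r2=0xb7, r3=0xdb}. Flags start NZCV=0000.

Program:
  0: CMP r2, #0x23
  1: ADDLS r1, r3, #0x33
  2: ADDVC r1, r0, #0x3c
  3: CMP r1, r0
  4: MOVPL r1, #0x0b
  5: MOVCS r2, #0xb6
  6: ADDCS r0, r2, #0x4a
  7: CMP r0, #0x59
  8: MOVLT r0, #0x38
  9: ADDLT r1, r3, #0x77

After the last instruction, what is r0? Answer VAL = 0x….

[0] flags=1010 → (cmp)
[1] flags=1010 LS?F → skip
[2] flags=1010 VC?T → r1=0x4a
[3] flags=0010 → (cmp)
[4] flags=0010 PL?T → r1=0x0b
[5] flags=0010 CS?T → r2=0xb6
[6] flags=0010 CS?T → r0=0x00
[7] flags=1000 → (cmp)
[8] flags=1000 LT?T → r0=0x38
[9] flags=1000 LT?T → r1=0x52

VAL = 0x38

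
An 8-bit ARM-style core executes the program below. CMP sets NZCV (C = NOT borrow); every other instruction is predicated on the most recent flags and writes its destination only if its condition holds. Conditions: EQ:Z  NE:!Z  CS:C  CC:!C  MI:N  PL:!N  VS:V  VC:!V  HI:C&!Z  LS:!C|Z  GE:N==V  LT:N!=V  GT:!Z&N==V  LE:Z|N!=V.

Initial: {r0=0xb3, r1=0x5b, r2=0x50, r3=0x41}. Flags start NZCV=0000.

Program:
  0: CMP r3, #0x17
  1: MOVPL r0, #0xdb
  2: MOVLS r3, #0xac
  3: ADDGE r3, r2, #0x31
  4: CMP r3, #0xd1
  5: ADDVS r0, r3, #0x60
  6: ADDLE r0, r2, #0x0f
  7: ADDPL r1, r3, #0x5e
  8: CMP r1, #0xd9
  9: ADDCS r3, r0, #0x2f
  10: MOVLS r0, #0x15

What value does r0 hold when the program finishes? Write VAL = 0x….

VAL = 0x15

0: ✓ CMP  NZCV=0010
1: ✓ MOVPL  r0←0xdb
2: · MOVLS
3: ✓ ADDGE  r3←0x81
4: ✓ CMP  NZCV=1000
5: · ADDVS
6: ✓ ADDLE  r0←0x5f
7: · ADDPL
8: ✓ CMP  NZCV=1001
9: · ADDCS
10: ✓ MOVLS  r0←0x15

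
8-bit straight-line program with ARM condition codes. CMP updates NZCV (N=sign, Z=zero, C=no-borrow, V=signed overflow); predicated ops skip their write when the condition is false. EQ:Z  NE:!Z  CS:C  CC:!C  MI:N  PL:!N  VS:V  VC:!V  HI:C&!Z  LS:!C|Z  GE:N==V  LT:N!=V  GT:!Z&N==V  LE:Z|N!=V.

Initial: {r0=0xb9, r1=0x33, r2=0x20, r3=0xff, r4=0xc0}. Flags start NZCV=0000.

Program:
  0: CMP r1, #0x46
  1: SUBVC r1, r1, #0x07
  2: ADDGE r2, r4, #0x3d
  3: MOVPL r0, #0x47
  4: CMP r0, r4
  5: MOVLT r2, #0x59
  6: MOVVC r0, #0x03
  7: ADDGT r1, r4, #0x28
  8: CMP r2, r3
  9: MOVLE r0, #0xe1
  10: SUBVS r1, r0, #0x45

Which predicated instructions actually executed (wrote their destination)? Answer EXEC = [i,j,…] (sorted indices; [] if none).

0: ✓ CMP  NZCV=1000
1: ✓ SUBVC  r1←0x2c
2: · ADDGE
3: · MOVPL
4: ✓ CMP  NZCV=1000
5: ✓ MOVLT  r2←0x59
6: ✓ MOVVC  r0←0x03
7: · ADDGT
8: ✓ CMP  NZCV=0000
9: · MOVLE
10: · SUBVS

EXEC = [1,5,6]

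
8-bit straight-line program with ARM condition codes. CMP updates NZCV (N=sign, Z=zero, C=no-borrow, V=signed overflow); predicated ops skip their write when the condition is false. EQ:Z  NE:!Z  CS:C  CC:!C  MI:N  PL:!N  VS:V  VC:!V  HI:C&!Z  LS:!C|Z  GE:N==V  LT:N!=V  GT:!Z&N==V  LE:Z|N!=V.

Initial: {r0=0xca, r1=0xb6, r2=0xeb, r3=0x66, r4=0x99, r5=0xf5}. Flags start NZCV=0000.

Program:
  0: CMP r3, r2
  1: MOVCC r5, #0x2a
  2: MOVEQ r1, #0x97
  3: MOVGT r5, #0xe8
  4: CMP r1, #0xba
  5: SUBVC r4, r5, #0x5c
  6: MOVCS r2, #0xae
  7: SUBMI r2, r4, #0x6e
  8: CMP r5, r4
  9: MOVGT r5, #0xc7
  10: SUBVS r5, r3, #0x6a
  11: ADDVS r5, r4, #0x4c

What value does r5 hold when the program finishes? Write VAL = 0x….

[0] flags=0000 → (cmp)
[1] flags=0000 CC?T → r5=0x2a
[2] flags=0000 EQ?F → skip
[3] flags=0000 GT?T → r5=0xe8
[4] flags=1000 → (cmp)
[5] flags=1000 VC?T → r4=0x8c
[6] flags=1000 CS?F → skip
[7] flags=1000 MI?T → r2=0x1e
[8] flags=0010 → (cmp)
[9] flags=0010 GT?T → r5=0xc7
[10] flags=0010 VS?F → skip
[11] flags=0010 VS?F → skip

VAL = 0xc7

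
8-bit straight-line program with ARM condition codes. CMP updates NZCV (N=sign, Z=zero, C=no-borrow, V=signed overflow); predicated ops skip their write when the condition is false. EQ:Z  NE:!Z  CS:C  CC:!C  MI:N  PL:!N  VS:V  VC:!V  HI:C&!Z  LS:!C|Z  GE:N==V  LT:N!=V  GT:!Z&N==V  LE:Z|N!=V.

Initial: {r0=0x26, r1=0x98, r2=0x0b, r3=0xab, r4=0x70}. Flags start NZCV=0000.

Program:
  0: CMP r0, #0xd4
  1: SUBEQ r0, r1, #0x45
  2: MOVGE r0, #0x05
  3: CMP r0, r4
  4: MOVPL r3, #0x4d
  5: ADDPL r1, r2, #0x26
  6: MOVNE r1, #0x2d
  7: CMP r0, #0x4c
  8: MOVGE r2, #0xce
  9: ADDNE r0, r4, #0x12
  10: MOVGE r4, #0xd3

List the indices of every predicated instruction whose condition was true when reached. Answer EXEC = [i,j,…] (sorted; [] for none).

[0] flags=0000 → (cmp)
[1] flags=0000 EQ?F → skip
[2] flags=0000 GE?T → r0=0x05
[3] flags=1000 → (cmp)
[4] flags=1000 PL?F → skip
[5] flags=1000 PL?F → skip
[6] flags=1000 NE?T → r1=0x2d
[7] flags=1000 → (cmp)
[8] flags=1000 GE?F → skip
[9] flags=1000 NE?T → r0=0x82
[10] flags=1000 GE?F → skip

EXEC = [2,6,9]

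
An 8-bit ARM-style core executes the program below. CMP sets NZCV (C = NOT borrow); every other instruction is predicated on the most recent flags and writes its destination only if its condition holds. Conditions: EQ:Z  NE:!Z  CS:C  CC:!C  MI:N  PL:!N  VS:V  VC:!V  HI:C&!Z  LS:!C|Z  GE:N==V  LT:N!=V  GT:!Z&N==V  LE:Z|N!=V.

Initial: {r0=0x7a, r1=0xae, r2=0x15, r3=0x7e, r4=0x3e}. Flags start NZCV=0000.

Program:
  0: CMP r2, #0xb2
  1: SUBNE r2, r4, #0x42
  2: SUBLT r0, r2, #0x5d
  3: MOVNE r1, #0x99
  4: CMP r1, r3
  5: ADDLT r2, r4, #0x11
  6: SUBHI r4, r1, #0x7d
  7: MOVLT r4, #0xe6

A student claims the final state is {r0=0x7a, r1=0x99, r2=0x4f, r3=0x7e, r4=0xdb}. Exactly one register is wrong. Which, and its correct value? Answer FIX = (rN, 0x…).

0: ✓ CMP  NZCV=0000
1: ✓ SUBNE  r2←0xfc
2: · SUBLT
3: ✓ MOVNE  r1←0x99
4: ✓ CMP  NZCV=0011
5: ✓ ADDLT  r2←0x4f
6: ✓ SUBHI  r4←0x1c
7: ✓ MOVLT  r4←0xe6

FIX = (r4, 0xe6)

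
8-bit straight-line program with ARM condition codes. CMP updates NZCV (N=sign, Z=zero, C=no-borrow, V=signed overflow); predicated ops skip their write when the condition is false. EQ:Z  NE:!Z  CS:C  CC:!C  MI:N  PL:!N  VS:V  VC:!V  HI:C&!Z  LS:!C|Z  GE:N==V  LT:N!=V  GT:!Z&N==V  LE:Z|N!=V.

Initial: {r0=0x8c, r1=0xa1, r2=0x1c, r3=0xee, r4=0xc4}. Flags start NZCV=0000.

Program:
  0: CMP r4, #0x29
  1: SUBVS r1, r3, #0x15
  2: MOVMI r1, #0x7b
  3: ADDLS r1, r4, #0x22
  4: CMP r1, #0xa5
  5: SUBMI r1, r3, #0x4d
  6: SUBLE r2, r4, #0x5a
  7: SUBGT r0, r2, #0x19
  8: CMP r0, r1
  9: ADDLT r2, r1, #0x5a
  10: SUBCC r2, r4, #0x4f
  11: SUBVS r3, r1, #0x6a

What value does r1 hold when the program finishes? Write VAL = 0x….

0: ✓ CMP  NZCV=1010
1: · SUBVS
2: ✓ MOVMI  r1←0x7b
3: · ADDLS
4: ✓ CMP  NZCV=1001
5: ✓ SUBMI  r1←0xa1
6: · SUBLE
7: ✓ SUBGT  r0←0x03
8: ✓ CMP  NZCV=0000
9: · ADDLT
10: ✓ SUBCC  r2←0x75
11: · SUBVS

VAL = 0xa1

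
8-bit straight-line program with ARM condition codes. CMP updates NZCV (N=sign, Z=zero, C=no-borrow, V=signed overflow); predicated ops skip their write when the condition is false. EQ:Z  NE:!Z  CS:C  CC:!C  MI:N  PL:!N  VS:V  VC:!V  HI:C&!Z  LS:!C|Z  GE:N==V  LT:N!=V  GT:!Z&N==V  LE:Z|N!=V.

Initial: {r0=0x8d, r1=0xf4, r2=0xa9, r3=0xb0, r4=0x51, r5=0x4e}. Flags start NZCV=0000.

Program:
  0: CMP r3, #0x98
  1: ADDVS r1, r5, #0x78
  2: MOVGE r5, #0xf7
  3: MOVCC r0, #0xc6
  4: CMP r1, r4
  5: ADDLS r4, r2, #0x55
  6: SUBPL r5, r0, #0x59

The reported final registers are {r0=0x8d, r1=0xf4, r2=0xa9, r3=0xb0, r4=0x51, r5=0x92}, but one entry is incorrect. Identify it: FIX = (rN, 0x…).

[0] flags=0010 → (cmp)
[1] flags=0010 VS?F → skip
[2] flags=0010 GE?T → r5=0xf7
[3] flags=0010 CC?F → skip
[4] flags=1010 → (cmp)
[5] flags=1010 LS?F → skip
[6] flags=1010 PL?F → skip

FIX = (r5, 0xf7)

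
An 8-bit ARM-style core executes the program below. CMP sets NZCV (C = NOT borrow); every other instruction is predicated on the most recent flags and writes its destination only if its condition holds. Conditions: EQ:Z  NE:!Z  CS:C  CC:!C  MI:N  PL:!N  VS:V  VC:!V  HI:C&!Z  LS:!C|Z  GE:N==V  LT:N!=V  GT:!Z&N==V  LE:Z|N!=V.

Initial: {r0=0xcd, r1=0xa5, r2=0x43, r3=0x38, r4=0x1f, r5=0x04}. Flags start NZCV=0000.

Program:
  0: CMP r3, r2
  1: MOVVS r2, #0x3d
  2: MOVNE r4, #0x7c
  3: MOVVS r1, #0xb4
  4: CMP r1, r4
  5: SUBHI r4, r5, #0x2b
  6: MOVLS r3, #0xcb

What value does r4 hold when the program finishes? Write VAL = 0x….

0: ✓ CMP  NZCV=1000
1: · MOVVS
2: ✓ MOVNE  r4←0x7c
3: · MOVVS
4: ✓ CMP  NZCV=0011
5: ✓ SUBHI  r4←0xd9
6: · MOVLS

VAL = 0xd9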